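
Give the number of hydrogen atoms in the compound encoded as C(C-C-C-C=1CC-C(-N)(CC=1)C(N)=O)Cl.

Hydrogens are implicit in SMILES; fill each atom to its normal valence:
  7 × C: 2 H each → 14
  3 × C: no H
  2 × N: 2 H each → 4
  1 × C: 1 H
  1 × Cl: no H
  1 × O: no H
  Total hydrogens = 19.

19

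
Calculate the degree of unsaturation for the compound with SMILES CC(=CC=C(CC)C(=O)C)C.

Molecular formula from the SMILES: C10H16O.
DoU = (2C + 2 + N − H − X)/2 = (2·10 + 2 + 0 − 16 − 0)/2 = 6/2 = 3.
(Structurally: 0 ring(s) + 3 π bond(s) = 3.)

3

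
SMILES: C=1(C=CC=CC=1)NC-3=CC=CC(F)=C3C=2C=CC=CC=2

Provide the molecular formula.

C18H14FN

Heavy atoms from the SMILES: 18 C, 1 F, 1 N.
Implicit hydrogens by atom environment:
  13 × C (aromatic): 1 H each → 13
  5 × C (aromatic): no H
  1 × F: no H
  1 × N: 1 H
  Total hydrogens = 14.
Molecular formula: C18H14FN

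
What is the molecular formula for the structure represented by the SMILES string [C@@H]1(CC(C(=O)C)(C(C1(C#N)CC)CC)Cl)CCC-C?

Heavy atoms from the SMILES: 16 C, 1 Cl, 1 N, 1 O.
Implicit hydrogens by atom environment:
  6 × C: 2 H each → 12
  4 × C: 3 H each → 12
  4 × C: no H
  2 × C: 1 H each → 2
  1 × Cl: no H
  1 × N: no H
  1 × O: no H
  Total hydrogens = 26.
Molecular formula: C16H26ClNO

C16H26ClNO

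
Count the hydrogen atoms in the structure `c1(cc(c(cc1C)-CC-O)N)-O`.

13

Hydrogens are implicit in SMILES; fill each atom to its normal valence:
  4 × C (aromatic): no H
  2 × C: 2 H each → 4
  2 × C (aromatic): 1 H each → 2
  2 × O: 1 H each → 2
  1 × C: 3 H
  1 × N: 2 H
  Total hydrogens = 13.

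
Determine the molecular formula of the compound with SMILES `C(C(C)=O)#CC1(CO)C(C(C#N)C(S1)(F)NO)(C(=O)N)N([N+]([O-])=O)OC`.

Heavy atoms from the SMILES: 12 C, 1 F, 5 N, 7 O, 1 S.
Implicit hydrogens by atom environment:
  8 × C: no H
  4 × O: no H
  2 × C: 3 H each → 6
  2 × N: no H
  2 × O: 1 H each → 2
  1 × C: 2 H
  1 × C: 1 H
  1 × F: no H
  1 × N: 2 H
  1 × N: 1 H
  1 × N (charge +1): no H
  1 × O (charge -1): no H
  1 × S: no H
  Total hydrogens = 14.
Molecular formula: C12H14FN5O7S

C12H14FN5O7S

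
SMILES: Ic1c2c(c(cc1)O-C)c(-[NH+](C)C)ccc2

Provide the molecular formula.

Heavy atoms from the SMILES: 13 C, 1 I, 1 N, 1 O.
Implicit hydrogens by atom environment:
  5 × C (aromatic): 1 H each → 5
  5 × C (aromatic): no H
  3 × C: 3 H each → 9
  1 × I: no H
  1 × N (charge +1): 1 H
  1 × O: no H
  Total hydrogens = 15.
Net charge +1.
Molecular formula: C13H15INO+

C13H15INO+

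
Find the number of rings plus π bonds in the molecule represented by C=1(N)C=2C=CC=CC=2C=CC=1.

7

Molecular formula from the SMILES: C10H9N.
DoU = (2C + 2 + N − H − X)/2 = (2·10 + 2 + 1 − 9 − 0)/2 = 14/2 = 7.
(Structurally: 2 ring(s) + 5 π bond(s) = 7.)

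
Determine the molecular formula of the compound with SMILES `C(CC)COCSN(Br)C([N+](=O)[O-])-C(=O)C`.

Heavy atoms from the SMILES: 1 Br, 8 C, 2 N, 4 O, 1 S.
Implicit hydrogens by atom environment:
  4 × C: 2 H each → 8
  3 × O: no H
  2 × C: 3 H each → 6
  1 × Br: no H
  1 × C: 1 H
  1 × C: no H
  1 × N: no H
  1 × N (charge +1): no H
  1 × O (charge -1): no H
  1 × S: no H
  Total hydrogens = 15.
Molecular formula: C8H15BrN2O4S

C8H15BrN2O4S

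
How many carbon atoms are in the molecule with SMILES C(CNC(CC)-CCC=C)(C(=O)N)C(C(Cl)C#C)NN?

14

The symbol for carbon appears 14 times in the SMILES. (Cl is a single chlorine, not C + l.)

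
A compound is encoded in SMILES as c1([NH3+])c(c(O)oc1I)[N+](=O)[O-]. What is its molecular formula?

C4H4IN2O4+

Heavy atoms from the SMILES: 4 C, 1 I, 2 N, 4 O.
Implicit hydrogens by atom environment:
  4 × C (aromatic): no H
  1 × I: no H
  1 × N (charge +1): 3 H
  1 × N (charge +1): no H
  1 × O: 1 H
  1 × O (aromatic): no H
  1 × O: no H
  1 × O (charge -1): no H
  Total hydrogens = 4.
Net charge +1.
Molecular formula: C4H4IN2O4+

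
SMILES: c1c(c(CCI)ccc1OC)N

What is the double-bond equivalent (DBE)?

Molecular formula from the SMILES: C9H12INO.
DoU = (2C + 2 + N − H − X)/2 = (2·9 + 2 + 1 − 12 − 1)/2 = 8/2 = 4.
(Structurally: 1 ring(s) + 3 π bond(s) = 4.)

4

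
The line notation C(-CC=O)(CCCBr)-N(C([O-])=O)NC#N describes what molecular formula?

C8H11BrN3O3-

Heavy atoms from the SMILES: 1 Br, 8 C, 3 N, 3 O.
Implicit hydrogens by atom environment:
  4 × C: 2 H each → 8
  2 × C: 1 H each → 2
  2 × C: no H
  2 × N: no H
  2 × O: no H
  1 × Br: no H
  1 × N: 1 H
  1 × O (charge -1): no H
  Total hydrogens = 11.
Net charge -1.
Molecular formula: C8H11BrN3O3-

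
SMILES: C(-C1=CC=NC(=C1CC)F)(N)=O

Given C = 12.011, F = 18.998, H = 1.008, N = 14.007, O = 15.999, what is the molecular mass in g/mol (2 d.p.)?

Molecular formula: C8H9FN2O.
M = 8×12.011 + 1×18.998 + 9×1.008 + 2×14.007 + 1×15.999 = 168.17 g/mol.

168.17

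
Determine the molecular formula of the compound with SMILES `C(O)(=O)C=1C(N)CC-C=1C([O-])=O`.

C7H8NO4-

Heavy atoms from the SMILES: 7 C, 1 N, 4 O.
Implicit hydrogens by atom environment:
  4 × C: no H
  2 × C: 2 H each → 4
  2 × O: no H
  1 × C: 1 H
  1 × N: 2 H
  1 × O: 1 H
  1 × O (charge -1): no H
  Total hydrogens = 8.
Net charge -1.
Molecular formula: C7H8NO4-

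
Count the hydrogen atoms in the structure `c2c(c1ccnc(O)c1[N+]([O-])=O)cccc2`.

Hydrogens are implicit in SMILES; fill each atom to its normal valence:
  7 × C (aromatic): 1 H each → 7
  4 × C (aromatic): no H
  1 × N (aromatic): no H
  1 × N (charge +1): no H
  1 × O: 1 H
  1 × O: no H
  1 × O (charge -1): no H
  Total hydrogens = 8.

8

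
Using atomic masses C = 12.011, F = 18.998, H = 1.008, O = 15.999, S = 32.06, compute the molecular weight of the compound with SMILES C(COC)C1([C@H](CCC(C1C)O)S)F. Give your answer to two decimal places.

222.32

Molecular formula: C10H19FO2S.
M = 10×12.011 + 1×18.998 + 19×1.008 + 2×15.999 + 1×32.06 = 222.32 g/mol.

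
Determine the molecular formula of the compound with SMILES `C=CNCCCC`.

Heavy atoms from the SMILES: 6 C, 1 N.
Implicit hydrogens by atom environment:
  4 × C: 2 H each → 8
  1 × C: 3 H
  1 × C: 1 H
  1 × N: 1 H
  Total hydrogens = 13.
Molecular formula: C6H13N

C6H13N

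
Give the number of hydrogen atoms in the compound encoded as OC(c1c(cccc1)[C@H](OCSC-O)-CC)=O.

Hydrogens are implicit in SMILES; fill each atom to its normal valence:
  4 × C (aromatic): 1 H each → 4
  3 × C: 2 H each → 6
  2 × C (aromatic): no H
  2 × O: 1 H each → 2
  2 × O: no H
  1 × C: 3 H
  1 × C: 1 H
  1 × C: no H
  1 × S: no H
  Total hydrogens = 16.

16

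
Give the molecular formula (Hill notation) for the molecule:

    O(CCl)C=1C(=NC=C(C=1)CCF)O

C8H9ClFNO2

Heavy atoms from the SMILES: 8 C, 1 Cl, 1 F, 1 N, 2 O.
Implicit hydrogens by atom environment:
  3 × C: 2 H each → 6
  3 × C (aromatic): no H
  2 × C (aromatic): 1 H each → 2
  1 × Cl: no H
  1 × F: no H
  1 × N (aromatic): no H
  1 × O: 1 H
  1 × O: no H
  Total hydrogens = 9.
Molecular formula: C8H9ClFNO2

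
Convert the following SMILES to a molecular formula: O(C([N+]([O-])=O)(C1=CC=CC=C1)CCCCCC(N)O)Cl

Heavy atoms from the SMILES: 13 C, 1 Cl, 2 N, 4 O.
Implicit hydrogens by atom environment:
  5 × C: 2 H each → 10
  5 × C (aromatic): 1 H each → 5
  2 × O: no H
  1 × C: 1 H
  1 × C: no H
  1 × C (aromatic): no H
  1 × Cl: no H
  1 × N: 2 H
  1 × N (charge +1): no H
  1 × O: 1 H
  1 × O (charge -1): no H
  Total hydrogens = 19.
Molecular formula: C13H19ClN2O4

C13H19ClN2O4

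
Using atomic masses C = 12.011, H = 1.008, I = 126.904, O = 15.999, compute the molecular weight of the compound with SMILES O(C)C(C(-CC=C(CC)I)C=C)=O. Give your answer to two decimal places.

Molecular formula: C10H15IO2.
M = 10×12.011 + 15×1.008 + 1×126.904 + 2×15.999 = 294.13 g/mol.

294.13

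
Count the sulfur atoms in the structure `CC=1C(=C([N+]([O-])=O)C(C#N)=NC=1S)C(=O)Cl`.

1

The symbol for sulfur appears 1 time in the SMILES.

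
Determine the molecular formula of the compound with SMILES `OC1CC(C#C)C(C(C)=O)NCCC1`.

C11H17NO2

Heavy atoms from the SMILES: 11 C, 1 N, 2 O.
Implicit hydrogens by atom environment:
  4 × C: 2 H each → 8
  4 × C: 1 H each → 4
  2 × C: no H
  1 × C: 3 H
  1 × N: 1 H
  1 × O: 1 H
  1 × O: no H
  Total hydrogens = 17.
Molecular formula: C11H17NO2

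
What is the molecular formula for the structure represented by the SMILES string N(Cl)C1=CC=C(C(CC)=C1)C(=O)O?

C9H10ClNO2

Heavy atoms from the SMILES: 9 C, 1 Cl, 1 N, 2 O.
Implicit hydrogens by atom environment:
  3 × C (aromatic): 1 H each → 3
  3 × C (aromatic): no H
  1 × C: 3 H
  1 × C: 2 H
  1 × C: no H
  1 × Cl: no H
  1 × N: 1 H
  1 × O: 1 H
  1 × O: no H
  Total hydrogens = 10.
Molecular formula: C9H10ClNO2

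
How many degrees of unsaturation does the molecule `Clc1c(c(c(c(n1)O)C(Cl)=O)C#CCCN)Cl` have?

7

Molecular formula from the SMILES: C10H7Cl3N2O2.
DoU = (2C + 2 + N − H − X)/2 = (2·10 + 2 + 2 − 7 − 3)/2 = 14/2 = 7.
(Structurally: 1 ring(s) + 6 π bond(s) = 7.)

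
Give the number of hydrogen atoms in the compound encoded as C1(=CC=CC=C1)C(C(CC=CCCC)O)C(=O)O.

20

Hydrogens are implicit in SMILES; fill each atom to its normal valence:
  5 × C (aromatic): 1 H each → 5
  4 × C: 1 H each → 4
  3 × C: 2 H each → 6
  2 × O: 1 H each → 2
  1 × C: 3 H
  1 × C: no H
  1 × C (aromatic): no H
  1 × O: no H
  Total hydrogens = 20.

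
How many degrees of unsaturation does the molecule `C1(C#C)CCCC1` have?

Molecular formula from the SMILES: C7H10.
DoU = (2C + 2 + N − H − X)/2 = (2·7 + 2 + 0 − 10 − 0)/2 = 6/2 = 3.
(Structurally: 1 ring(s) + 2 π bond(s) = 3.)

3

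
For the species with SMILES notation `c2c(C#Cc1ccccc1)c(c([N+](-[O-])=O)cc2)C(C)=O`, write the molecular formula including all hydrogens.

Heavy atoms from the SMILES: 16 C, 1 N, 3 O.
Implicit hydrogens by atom environment:
  8 × C (aromatic): 1 H each → 8
  4 × C (aromatic): no H
  3 × C: no H
  2 × O: no H
  1 × C: 3 H
  1 × N (charge +1): no H
  1 × O (charge -1): no H
  Total hydrogens = 11.
Molecular formula: C16H11NO3

C16H11NO3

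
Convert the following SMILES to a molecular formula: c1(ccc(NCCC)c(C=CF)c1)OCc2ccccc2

C18H20FNO

Heavy atoms from the SMILES: 18 C, 1 F, 1 N, 1 O.
Implicit hydrogens by atom environment:
  8 × C (aromatic): 1 H each → 8
  4 × C (aromatic): no H
  3 × C: 2 H each → 6
  2 × C: 1 H each → 2
  1 × C: 3 H
  1 × F: no H
  1 × N: 1 H
  1 × O: no H
  Total hydrogens = 20.
Molecular formula: C18H20FNO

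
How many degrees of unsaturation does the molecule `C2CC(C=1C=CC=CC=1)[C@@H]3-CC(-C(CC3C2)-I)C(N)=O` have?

7

Molecular formula from the SMILES: C17H22INO.
DoU = (2C + 2 + N − H − X)/2 = (2·17 + 2 + 1 − 22 − 1)/2 = 14/2 = 7.
(Structurally: 3 ring(s) + 4 π bond(s) = 7.)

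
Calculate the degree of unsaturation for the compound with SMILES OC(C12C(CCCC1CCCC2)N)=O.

3

Molecular formula from the SMILES: C11H19NO2.
DoU = (2C + 2 + N − H − X)/2 = (2·11 + 2 + 1 − 19 − 0)/2 = 6/2 = 3.
(Structurally: 2 ring(s) + 1 π bond(s) = 3.)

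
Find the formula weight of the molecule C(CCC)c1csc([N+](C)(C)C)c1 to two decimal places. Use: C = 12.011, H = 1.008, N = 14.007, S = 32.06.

198.35

Molecular formula: C11H20NS+.
M = 11×12.011 + 20×1.008 + 1×14.007 + 1×32.06 = 198.35 g/mol.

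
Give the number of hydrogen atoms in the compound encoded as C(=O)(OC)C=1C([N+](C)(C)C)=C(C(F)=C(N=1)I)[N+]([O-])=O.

12

Hydrogens are implicit in SMILES; fill each atom to its normal valence:
  5 × C (aromatic): no H
  4 × C: 3 H each → 12
  3 × O: no H
  2 × N (charge +1): no H
  1 × C: no H
  1 × F: no H
  1 × I: no H
  1 × N (aromatic): no H
  1 × O (charge -1): no H
  Total hydrogens = 12.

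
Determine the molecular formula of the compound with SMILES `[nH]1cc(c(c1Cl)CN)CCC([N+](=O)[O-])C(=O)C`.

Heavy atoms from the SMILES: 10 C, 1 Cl, 3 N, 3 O.
Implicit hydrogens by atom environment:
  3 × C: 2 H each → 6
  3 × C (aromatic): no H
  2 × O: no H
  1 × C: 3 H
  1 × C (aromatic): 1 H
  1 × C: 1 H
  1 × C: no H
  1 × Cl: no H
  1 × N: 2 H
  1 × N (aromatic): 1 H
  1 × N (charge +1): no H
  1 × O (charge -1): no H
  Total hydrogens = 14.
Molecular formula: C10H14ClN3O3

C10H14ClN3O3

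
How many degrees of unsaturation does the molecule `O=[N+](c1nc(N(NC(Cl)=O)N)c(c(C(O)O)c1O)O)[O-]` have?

Molecular formula from the SMILES: C7H8ClN5O7.
DoU = (2C + 2 + N − H − X)/2 = (2·7 + 2 + 5 − 8 − 1)/2 = 12/2 = 6.
(Structurally: 1 ring(s) + 5 π bond(s) = 6.)

6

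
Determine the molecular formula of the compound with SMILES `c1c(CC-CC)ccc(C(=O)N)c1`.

Heavy atoms from the SMILES: 11 C, 1 N, 1 O.
Implicit hydrogens by atom environment:
  4 × C (aromatic): 1 H each → 4
  3 × C: 2 H each → 6
  2 × C (aromatic): no H
  1 × C: 3 H
  1 × C: no H
  1 × N: 2 H
  1 × O: no H
  Total hydrogens = 15.
Molecular formula: C11H15NO

C11H15NO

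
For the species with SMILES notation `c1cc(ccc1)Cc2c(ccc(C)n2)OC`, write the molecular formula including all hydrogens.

C14H15NO

Heavy atoms from the SMILES: 14 C, 1 N, 1 O.
Implicit hydrogens by atom environment:
  7 × C (aromatic): 1 H each → 7
  4 × C (aromatic): no H
  2 × C: 3 H each → 6
  1 × C: 2 H
  1 × N (aromatic): no H
  1 × O: no H
  Total hydrogens = 15.
Molecular formula: C14H15NO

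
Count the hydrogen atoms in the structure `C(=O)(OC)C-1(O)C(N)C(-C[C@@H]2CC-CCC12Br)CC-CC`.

28

Hydrogens are implicit in SMILES; fill each atom to its normal valence:
  8 × C: 2 H each → 16
  3 × C: 1 H each → 3
  3 × C: no H
  2 × C: 3 H each → 6
  2 × O: no H
  1 × Br: no H
  1 × N: 2 H
  1 × O: 1 H
  Total hydrogens = 28.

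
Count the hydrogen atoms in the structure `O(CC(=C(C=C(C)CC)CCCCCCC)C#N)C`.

Hydrogens are implicit in SMILES; fill each atom to its normal valence:
  8 × C: 2 H each → 16
  4 × C: 3 H each → 12
  4 × C: no H
  1 × C: 1 H
  1 × N: no H
  1 × O: no H
  Total hydrogens = 29.

29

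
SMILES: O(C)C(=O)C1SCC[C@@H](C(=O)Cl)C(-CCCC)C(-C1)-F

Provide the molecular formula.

C14H22ClFO3S

Heavy atoms from the SMILES: 14 C, 1 Cl, 1 F, 3 O, 1 S.
Implicit hydrogens by atom environment:
  6 × C: 2 H each → 12
  4 × C: 1 H each → 4
  3 × O: no H
  2 × C: 3 H each → 6
  2 × C: no H
  1 × Cl: no H
  1 × F: no H
  1 × S: no H
  Total hydrogens = 22.
Molecular formula: C14H22ClFO3S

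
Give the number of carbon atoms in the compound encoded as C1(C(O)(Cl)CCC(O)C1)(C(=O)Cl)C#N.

The symbol for carbon appears 8 times in the SMILES. (Cl is a single chlorine, not C + l.)

8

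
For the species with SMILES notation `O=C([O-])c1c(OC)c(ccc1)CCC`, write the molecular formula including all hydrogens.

Heavy atoms from the SMILES: 11 C, 3 O.
Implicit hydrogens by atom environment:
  3 × C (aromatic): 1 H each → 3
  3 × C (aromatic): no H
  2 × C: 3 H each → 6
  2 × C: 2 H each → 4
  2 × O: no H
  1 × C: no H
  1 × O (charge -1): no H
  Total hydrogens = 13.
Net charge -1.
Molecular formula: C11H13O3-

C11H13O3-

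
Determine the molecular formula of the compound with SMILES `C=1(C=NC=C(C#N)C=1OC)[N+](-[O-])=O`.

C7H5N3O3

Heavy atoms from the SMILES: 7 C, 3 N, 3 O.
Implicit hydrogens by atom environment:
  3 × C (aromatic): no H
  2 × C (aromatic): 1 H each → 2
  2 × O: no H
  1 × C: 3 H
  1 × C: no H
  1 × N (aromatic): no H
  1 × N: no H
  1 × N (charge +1): no H
  1 × O (charge -1): no H
  Total hydrogens = 5.
Molecular formula: C7H5N3O3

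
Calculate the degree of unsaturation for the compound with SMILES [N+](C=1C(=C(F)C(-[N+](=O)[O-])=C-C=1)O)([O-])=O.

6

Molecular formula from the SMILES: C6H3FN2O5.
DoU = (2C + 2 + N − H − X)/2 = (2·6 + 2 + 2 − 3 − 1)/2 = 12/2 = 6.
(Structurally: 1 ring(s) + 5 π bond(s) = 6.)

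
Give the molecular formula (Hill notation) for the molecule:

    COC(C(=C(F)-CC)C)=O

Heavy atoms from the SMILES: 7 C, 1 F, 2 O.
Implicit hydrogens by atom environment:
  3 × C: 3 H each → 9
  3 × C: no H
  2 × O: no H
  1 × C: 2 H
  1 × F: no H
  Total hydrogens = 11.
Molecular formula: C7H11FO2

C7H11FO2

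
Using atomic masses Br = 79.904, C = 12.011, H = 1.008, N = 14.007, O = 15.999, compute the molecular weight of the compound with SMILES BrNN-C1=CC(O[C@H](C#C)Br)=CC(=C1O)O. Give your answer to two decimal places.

351.98

Molecular formula: C9H8Br2N2O3.
M = 2×79.904 + 9×12.011 + 8×1.008 + 2×14.007 + 3×15.999 = 351.98 g/mol.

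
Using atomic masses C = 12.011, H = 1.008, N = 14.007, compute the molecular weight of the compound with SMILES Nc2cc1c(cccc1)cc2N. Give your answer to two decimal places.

158.20

Molecular formula: C10H10N2.
M = 10×12.011 + 10×1.008 + 2×14.007 = 158.20 g/mol.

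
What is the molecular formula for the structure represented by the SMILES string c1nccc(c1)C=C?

Heavy atoms from the SMILES: 7 C, 1 N.
Implicit hydrogens by atom environment:
  4 × C (aromatic): 1 H each → 4
  1 × C: 2 H
  1 × C: 1 H
  1 × C (aromatic): no H
  1 × N (aromatic): no H
  Total hydrogens = 7.
Molecular formula: C7H7N

C7H7N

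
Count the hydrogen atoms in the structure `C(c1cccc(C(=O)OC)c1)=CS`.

Hydrogens are implicit in SMILES; fill each atom to its normal valence:
  4 × C (aromatic): 1 H each → 4
  2 × C: 1 H each → 2
  2 × C (aromatic): no H
  2 × O: no H
  1 × C: 3 H
  1 × C: no H
  1 × S: 1 H
  Total hydrogens = 10.

10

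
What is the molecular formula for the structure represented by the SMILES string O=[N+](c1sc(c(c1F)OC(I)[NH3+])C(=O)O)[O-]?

C6H5FIN2O5S+

Heavy atoms from the SMILES: 6 C, 1 F, 1 I, 2 N, 5 O, 1 S.
Implicit hydrogens by atom environment:
  4 × C (aromatic): no H
  3 × O: no H
  1 × C: 1 H
  1 × C: no H
  1 × F: no H
  1 × I: no H
  1 × N (charge +1): 3 H
  1 × N (charge +1): no H
  1 × O: 1 H
  1 × O (charge -1): no H
  1 × S (aromatic): no H
  Total hydrogens = 5.
Net charge +1.
Molecular formula: C6H5FIN2O5S+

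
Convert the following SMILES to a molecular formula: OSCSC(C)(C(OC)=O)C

Heavy atoms from the SMILES: 6 C, 3 O, 2 S.
Implicit hydrogens by atom environment:
  3 × C: 3 H each → 9
  2 × C: no H
  2 × O: no H
  2 × S: no H
  1 × C: 2 H
  1 × O: 1 H
  Total hydrogens = 12.
Molecular formula: C6H12O3S2

C6H12O3S2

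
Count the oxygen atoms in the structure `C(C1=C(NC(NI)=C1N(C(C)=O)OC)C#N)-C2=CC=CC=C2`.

2

The symbol for oxygen appears 2 times in the SMILES.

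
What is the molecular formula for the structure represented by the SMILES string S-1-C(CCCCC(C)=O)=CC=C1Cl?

Heavy atoms from the SMILES: 10 C, 1 Cl, 1 O, 1 S.
Implicit hydrogens by atom environment:
  4 × C: 2 H each → 8
  2 × C (aromatic): 1 H each → 2
  2 × C (aromatic): no H
  1 × C: 3 H
  1 × C: no H
  1 × Cl: no H
  1 × O: no H
  1 × S (aromatic): no H
  Total hydrogens = 13.
Molecular formula: C10H13ClOS

C10H13ClOS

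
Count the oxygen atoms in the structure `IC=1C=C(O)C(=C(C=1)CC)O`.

2

The symbol for oxygen appears 2 times in the SMILES.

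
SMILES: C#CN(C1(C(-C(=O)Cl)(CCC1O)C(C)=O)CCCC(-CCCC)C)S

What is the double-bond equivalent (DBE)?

Molecular formula from the SMILES: C19H30ClNO3S.
DoU = (2C + 2 + N − H − X)/2 = (2·19 + 2 + 1 − 30 − 1)/2 = 10/2 = 5.
(Structurally: 1 ring(s) + 4 π bond(s) = 5.)

5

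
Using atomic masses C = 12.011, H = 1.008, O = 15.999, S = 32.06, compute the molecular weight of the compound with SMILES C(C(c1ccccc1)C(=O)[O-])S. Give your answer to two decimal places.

181.23

Molecular formula: C9H9O2S-.
M = 9×12.011 + 9×1.008 + 2×15.999 + 1×32.06 = 181.23 g/mol.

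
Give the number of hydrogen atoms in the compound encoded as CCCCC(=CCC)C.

Hydrogens are implicit in SMILES; fill each atom to its normal valence:
  4 × C: 2 H each → 8
  3 × C: 3 H each → 9
  1 × C: 1 H
  1 × C: no H
  Total hydrogens = 18.

18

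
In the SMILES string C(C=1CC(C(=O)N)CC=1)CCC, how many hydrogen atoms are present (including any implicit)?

17

Hydrogens are implicit in SMILES; fill each atom to its normal valence:
  5 × C: 2 H each → 10
  2 × C: 1 H each → 2
  2 × C: no H
  1 × C: 3 H
  1 × N: 2 H
  1 × O: no H
  Total hydrogens = 17.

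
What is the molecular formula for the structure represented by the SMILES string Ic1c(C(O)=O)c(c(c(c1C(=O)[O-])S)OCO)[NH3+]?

C9H8INO6S

Heavy atoms from the SMILES: 9 C, 1 I, 1 N, 6 O, 1 S.
Implicit hydrogens by atom environment:
  6 × C (aromatic): no H
  3 × O: no H
  2 × C: no H
  2 × O: 1 H each → 2
  1 × C: 2 H
  1 × I: no H
  1 × N (charge +1): 3 H
  1 × O (charge -1): no H
  1 × S: 1 H
  Total hydrogens = 8.
Molecular formula: C9H8INO6S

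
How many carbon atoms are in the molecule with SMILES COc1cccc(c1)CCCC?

11

The symbol for carbon appears 11 times in the SMILES. Lowercase c denotes aromatic carbon and counts toward C.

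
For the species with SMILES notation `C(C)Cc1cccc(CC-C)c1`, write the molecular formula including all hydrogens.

Heavy atoms from the SMILES: 12 C.
Implicit hydrogens by atom environment:
  4 × C: 2 H each → 8
  4 × C (aromatic): 1 H each → 4
  2 × C: 3 H each → 6
  2 × C (aromatic): no H
  Total hydrogens = 18.
Molecular formula: C12H18

C12H18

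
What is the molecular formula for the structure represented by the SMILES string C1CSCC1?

Heavy atoms from the SMILES: 4 C, 1 S.
Implicit hydrogens by atom environment:
  4 × C: 2 H each → 8
  1 × S: no H
  Total hydrogens = 8.
Molecular formula: C4H8S

C4H8S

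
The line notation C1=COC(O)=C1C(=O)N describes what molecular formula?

C5H5NO3

Heavy atoms from the SMILES: 5 C, 1 N, 3 O.
Implicit hydrogens by atom environment:
  2 × C (aromatic): 1 H each → 2
  2 × C (aromatic): no H
  1 × C: no H
  1 × N: 2 H
  1 × O: 1 H
  1 × O (aromatic): no H
  1 × O: no H
  Total hydrogens = 5.
Molecular formula: C5H5NO3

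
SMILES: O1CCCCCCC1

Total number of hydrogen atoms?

Hydrogens are implicit in SMILES; fill each atom to its normal valence:
  7 × C: 2 H each → 14
  1 × O: no H
  Total hydrogens = 14.

14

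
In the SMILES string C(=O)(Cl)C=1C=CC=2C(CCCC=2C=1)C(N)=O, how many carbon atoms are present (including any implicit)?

The symbol for carbon appears 12 times in the SMILES. (Cl is a single chlorine, not C + l.)

12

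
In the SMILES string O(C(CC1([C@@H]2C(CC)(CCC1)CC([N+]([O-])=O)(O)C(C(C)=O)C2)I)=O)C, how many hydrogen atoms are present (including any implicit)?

26

Hydrogens are implicit in SMILES; fill each atom to its normal valence:
  7 × C: 2 H each → 14
  5 × C: no H
  4 × O: no H
  3 × C: 3 H each → 9
  2 × C: 1 H each → 2
  1 × I: no H
  1 × N (charge +1): no H
  1 × O: 1 H
  1 × O (charge -1): no H
  Total hydrogens = 26.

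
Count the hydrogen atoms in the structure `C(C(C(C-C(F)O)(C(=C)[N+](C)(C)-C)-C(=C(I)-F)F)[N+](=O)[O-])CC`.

Hydrogens are implicit in SMILES; fill each atom to its normal valence:
  4 × C: 3 H each → 12
  4 × C: 2 H each → 8
  4 × C: no H
  3 × F: no H
  2 × C: 1 H each → 2
  2 × N (charge +1): no H
  1 × I: no H
  1 × O: 1 H
  1 × O: no H
  1 × O (charge -1): no H
  Total hydrogens = 23.

23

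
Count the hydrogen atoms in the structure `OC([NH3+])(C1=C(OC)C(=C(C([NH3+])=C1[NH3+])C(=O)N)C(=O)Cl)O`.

Hydrogens are implicit in SMILES; fill each atom to its normal valence:
  6 × C (aromatic): no H
  3 × C: no H
  3 × N (charge +1): 3 H each → 9
  3 × O: no H
  2 × O: 1 H each → 2
  1 × C: 3 H
  1 × Cl: no H
  1 × N: 2 H
  Total hydrogens = 16.

16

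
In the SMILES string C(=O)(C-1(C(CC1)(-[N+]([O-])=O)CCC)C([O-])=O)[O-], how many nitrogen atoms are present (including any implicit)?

The symbol for nitrogen appears 1 time in the SMILES.

1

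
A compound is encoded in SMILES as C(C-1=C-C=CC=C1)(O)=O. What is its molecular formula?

C7H6O2

Heavy atoms from the SMILES: 7 C, 2 O.
Implicit hydrogens by atom environment:
  5 × C (aromatic): 1 H each → 5
  1 × C (aromatic): no H
  1 × C: no H
  1 × O: 1 H
  1 × O: no H
  Total hydrogens = 6.
Molecular formula: C7H6O2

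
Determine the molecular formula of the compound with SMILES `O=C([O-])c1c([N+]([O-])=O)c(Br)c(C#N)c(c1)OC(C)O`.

C10H6BrN2O6-

Heavy atoms from the SMILES: 1 Br, 10 C, 2 N, 6 O.
Implicit hydrogens by atom environment:
  5 × C (aromatic): no H
  3 × O: no H
  2 × C: no H
  2 × O (charge -1): no H
  1 × Br: no H
  1 × C: 3 H
  1 × C (aromatic): 1 H
  1 × C: 1 H
  1 × N: no H
  1 × N (charge +1): no H
  1 × O: 1 H
  Total hydrogens = 6.
Net charge -1.
Molecular formula: C10H6BrN2O6-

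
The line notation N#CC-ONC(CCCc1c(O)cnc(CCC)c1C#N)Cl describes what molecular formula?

Heavy atoms from the SMILES: 15 C, 1 Cl, 4 N, 2 O.
Implicit hydrogens by atom environment:
  6 × C: 2 H each → 12
  4 × C (aromatic): no H
  2 × C: no H
  2 × N: no H
  1 × C: 3 H
  1 × C (aromatic): 1 H
  1 × C: 1 H
  1 × Cl: no H
  1 × N: 1 H
  1 × N (aromatic): no H
  1 × O: 1 H
  1 × O: no H
  Total hydrogens = 19.
Molecular formula: C15H19ClN4O2

C15H19ClN4O2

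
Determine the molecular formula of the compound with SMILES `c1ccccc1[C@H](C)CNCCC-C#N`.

Heavy atoms from the SMILES: 13 C, 2 N.
Implicit hydrogens by atom environment:
  5 × C (aromatic): 1 H each → 5
  4 × C: 2 H each → 8
  1 × C: 3 H
  1 × C: 1 H
  1 × C: no H
  1 × C (aromatic): no H
  1 × N: 1 H
  1 × N: no H
  Total hydrogens = 18.
Molecular formula: C13H18N2

C13H18N2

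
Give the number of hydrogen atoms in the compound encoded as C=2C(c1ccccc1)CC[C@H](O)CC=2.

16

Hydrogens are implicit in SMILES; fill each atom to its normal valence:
  5 × C (aromatic): 1 H each → 5
  4 × C: 1 H each → 4
  3 × C: 2 H each → 6
  1 × C (aromatic): no H
  1 × O: 1 H
  Total hydrogens = 16.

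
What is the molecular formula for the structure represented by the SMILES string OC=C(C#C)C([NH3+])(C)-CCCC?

C10H18NO+

Heavy atoms from the SMILES: 10 C, 1 N, 1 O.
Implicit hydrogens by atom environment:
  3 × C: 2 H each → 6
  3 × C: no H
  2 × C: 3 H each → 6
  2 × C: 1 H each → 2
  1 × N (charge +1): 3 H
  1 × O: 1 H
  Total hydrogens = 18.
Net charge +1.
Molecular formula: C10H18NO+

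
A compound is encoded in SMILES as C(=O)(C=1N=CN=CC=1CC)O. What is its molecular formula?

C7H8N2O2

Heavy atoms from the SMILES: 7 C, 2 N, 2 O.
Implicit hydrogens by atom environment:
  2 × C (aromatic): 1 H each → 2
  2 × C (aromatic): no H
  2 × N (aromatic): no H
  1 × C: 3 H
  1 × C: 2 H
  1 × C: no H
  1 × O: 1 H
  1 × O: no H
  Total hydrogens = 8.
Molecular formula: C7H8N2O2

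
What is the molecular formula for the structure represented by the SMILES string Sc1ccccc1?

Heavy atoms from the SMILES: 6 C, 1 S.
Implicit hydrogens by atom environment:
  5 × C (aromatic): 1 H each → 5
  1 × C (aromatic): no H
  1 × S: 1 H
  Total hydrogens = 6.
Molecular formula: C6H6S

C6H6S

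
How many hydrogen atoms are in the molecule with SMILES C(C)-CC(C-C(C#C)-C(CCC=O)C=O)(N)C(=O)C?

23

Hydrogens are implicit in SMILES; fill each atom to its normal valence:
  5 × C: 2 H each → 10
  5 × C: 1 H each → 5
  3 × C: no H
  3 × O: no H
  2 × C: 3 H each → 6
  1 × N: 2 H
  Total hydrogens = 23.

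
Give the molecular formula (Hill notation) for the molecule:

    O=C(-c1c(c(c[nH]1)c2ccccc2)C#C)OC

C14H11NO2

Heavy atoms from the SMILES: 14 C, 1 N, 2 O.
Implicit hydrogens by atom environment:
  6 × C (aromatic): 1 H each → 6
  4 × C (aromatic): no H
  2 × C: no H
  2 × O: no H
  1 × C: 3 H
  1 × C: 1 H
  1 × N (aromatic): 1 H
  Total hydrogens = 11.
Molecular formula: C14H11NO2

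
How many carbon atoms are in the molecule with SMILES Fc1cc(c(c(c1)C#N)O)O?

7

The symbol for carbon appears 7 times in the SMILES. Lowercase c denotes aromatic carbon and counts toward C.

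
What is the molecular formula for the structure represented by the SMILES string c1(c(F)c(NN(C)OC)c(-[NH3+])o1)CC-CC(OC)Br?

Heavy atoms from the SMILES: 1 Br, 11 C, 1 F, 3 N, 3 O.
Implicit hydrogens by atom environment:
  4 × C (aromatic): no H
  3 × C: 3 H each → 9
  3 × C: 2 H each → 6
  2 × O: no H
  1 × Br: no H
  1 × C: 1 H
  1 × F: no H
  1 × N (charge +1): 3 H
  1 × N: 1 H
  1 × N: no H
  1 × O (aromatic): no H
  Total hydrogens = 20.
Net charge +1.
Molecular formula: C11H20BrFN3O3+

C11H20BrFN3O3+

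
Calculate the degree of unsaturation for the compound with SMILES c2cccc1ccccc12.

Molecular formula from the SMILES: C10H8.
DoU = (2C + 2 + N − H − X)/2 = (2·10 + 2 + 0 − 8 − 0)/2 = 14/2 = 7.
(Structurally: 2 ring(s) + 5 π bond(s) = 7.)

7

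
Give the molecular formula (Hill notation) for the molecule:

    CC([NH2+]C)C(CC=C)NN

C7H18N3+

Heavy atoms from the SMILES: 7 C, 3 N.
Implicit hydrogens by atom environment:
  3 × C: 1 H each → 3
  2 × C: 3 H each → 6
  2 × C: 2 H each → 4
  1 × N: 2 H
  1 × N (charge +1): 2 H
  1 × N: 1 H
  Total hydrogens = 18.
Net charge +1.
Molecular formula: C7H18N3+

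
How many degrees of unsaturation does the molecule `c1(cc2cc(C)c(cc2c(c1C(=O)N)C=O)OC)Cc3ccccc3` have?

13

Molecular formula from the SMILES: C21H19NO3.
DoU = (2C + 2 + N − H − X)/2 = (2·21 + 2 + 1 − 19 − 0)/2 = 26/2 = 13.
(Structurally: 3 ring(s) + 10 π bond(s) = 13.)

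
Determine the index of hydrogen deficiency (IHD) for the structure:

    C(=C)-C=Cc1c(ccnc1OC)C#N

8

Molecular formula from the SMILES: C11H10N2O.
DoU = (2C + 2 + N − H − X)/2 = (2·11 + 2 + 2 − 10 − 0)/2 = 16/2 = 8.
(Structurally: 1 ring(s) + 7 π bond(s) = 8.)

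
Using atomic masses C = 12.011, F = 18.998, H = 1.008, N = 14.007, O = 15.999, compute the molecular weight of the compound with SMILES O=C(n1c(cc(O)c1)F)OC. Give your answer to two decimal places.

Molecular formula: C6H6FNO3.
M = 6×12.011 + 1×18.998 + 6×1.008 + 1×14.007 + 3×15.999 = 159.12 g/mol.

159.12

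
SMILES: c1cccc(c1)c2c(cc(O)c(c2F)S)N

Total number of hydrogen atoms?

10

Hydrogens are implicit in SMILES; fill each atom to its normal valence:
  6 × C (aromatic): 1 H each → 6
  6 × C (aromatic): no H
  1 × F: no H
  1 × N: 2 H
  1 × O: 1 H
  1 × S: 1 H
  Total hydrogens = 10.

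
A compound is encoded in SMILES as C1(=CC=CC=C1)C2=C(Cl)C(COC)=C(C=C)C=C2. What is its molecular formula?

C16H15ClO

Heavy atoms from the SMILES: 16 C, 1 Cl, 1 O.
Implicit hydrogens by atom environment:
  7 × C (aromatic): 1 H each → 7
  5 × C (aromatic): no H
  2 × C: 2 H each → 4
  1 × C: 3 H
  1 × C: 1 H
  1 × Cl: no H
  1 × O: no H
  Total hydrogens = 15.
Molecular formula: C16H15ClO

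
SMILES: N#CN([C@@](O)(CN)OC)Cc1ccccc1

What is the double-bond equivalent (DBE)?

6

Molecular formula from the SMILES: C11H15N3O2.
DoU = (2C + 2 + N − H − X)/2 = (2·11 + 2 + 3 − 15 − 0)/2 = 12/2 = 6.
(Structurally: 1 ring(s) + 5 π bond(s) = 6.)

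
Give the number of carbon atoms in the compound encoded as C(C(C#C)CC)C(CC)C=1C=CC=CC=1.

15

The symbol for carbon appears 15 times in the SMILES.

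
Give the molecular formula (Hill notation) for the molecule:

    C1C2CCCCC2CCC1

C10H18

Heavy atoms from the SMILES: 10 C.
Implicit hydrogens by atom environment:
  8 × C: 2 H each → 16
  2 × C: 1 H each → 2
  Total hydrogens = 18.
Molecular formula: C10H18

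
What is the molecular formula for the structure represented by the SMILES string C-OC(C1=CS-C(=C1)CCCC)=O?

C10H14O2S

Heavy atoms from the SMILES: 10 C, 2 O, 1 S.
Implicit hydrogens by atom environment:
  3 × C: 2 H each → 6
  2 × C: 3 H each → 6
  2 × C (aromatic): 1 H each → 2
  2 × C (aromatic): no H
  2 × O: no H
  1 × C: no H
  1 × S (aromatic): no H
  Total hydrogens = 14.
Molecular formula: C10H14O2S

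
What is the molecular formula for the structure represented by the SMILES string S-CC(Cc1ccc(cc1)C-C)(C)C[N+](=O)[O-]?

Heavy atoms from the SMILES: 13 C, 1 N, 2 O, 1 S.
Implicit hydrogens by atom environment:
  4 × C: 2 H each → 8
  4 × C (aromatic): 1 H each → 4
  2 × C: 3 H each → 6
  2 × C (aromatic): no H
  1 × C: no H
  1 × N (charge +1): no H
  1 × O: no H
  1 × O (charge -1): no H
  1 × S: 1 H
  Total hydrogens = 19.
Molecular formula: C13H19NO2S

C13H19NO2S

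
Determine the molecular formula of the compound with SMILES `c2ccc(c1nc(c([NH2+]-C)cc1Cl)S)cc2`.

Heavy atoms from the SMILES: 12 C, 1 Cl, 2 N, 1 S.
Implicit hydrogens by atom environment:
  6 × C (aromatic): 1 H each → 6
  5 × C (aromatic): no H
  1 × C: 3 H
  1 × Cl: no H
  1 × N (charge +1): 2 H
  1 × N (aromatic): no H
  1 × S: 1 H
  Total hydrogens = 12.
Net charge +1.
Molecular formula: C12H12ClN2S+

C12H12ClN2S+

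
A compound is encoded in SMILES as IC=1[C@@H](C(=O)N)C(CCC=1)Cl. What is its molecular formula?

C7H9ClINO

Heavy atoms from the SMILES: 7 C, 1 Cl, 1 I, 1 N, 1 O.
Implicit hydrogens by atom environment:
  3 × C: 1 H each → 3
  2 × C: 2 H each → 4
  2 × C: no H
  1 × Cl: no H
  1 × I: no H
  1 × N: 2 H
  1 × O: no H
  Total hydrogens = 9.
Molecular formula: C7H9ClINO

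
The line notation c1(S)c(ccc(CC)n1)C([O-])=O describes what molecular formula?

C8H8NO2S-

Heavy atoms from the SMILES: 8 C, 1 N, 2 O, 1 S.
Implicit hydrogens by atom environment:
  3 × C (aromatic): no H
  2 × C (aromatic): 1 H each → 2
  1 × C: 3 H
  1 × C: 2 H
  1 × C: no H
  1 × N (aromatic): no H
  1 × O: no H
  1 × O (charge -1): no H
  1 × S: 1 H
  Total hydrogens = 8.
Net charge -1.
Molecular formula: C8H8NO2S-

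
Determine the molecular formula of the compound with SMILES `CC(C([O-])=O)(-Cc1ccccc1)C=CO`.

Heavy atoms from the SMILES: 12 C, 3 O.
Implicit hydrogens by atom environment:
  5 × C (aromatic): 1 H each → 5
  2 × C: 1 H each → 2
  2 × C: no H
  1 × C: 3 H
  1 × C: 2 H
  1 × C (aromatic): no H
  1 × O: 1 H
  1 × O: no H
  1 × O (charge -1): no H
  Total hydrogens = 13.
Net charge -1.
Molecular formula: C12H13O3-

C12H13O3-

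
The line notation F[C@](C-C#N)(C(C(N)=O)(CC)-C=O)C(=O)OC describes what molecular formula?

Heavy atoms from the SMILES: 10 C, 1 F, 2 N, 4 O.
Implicit hydrogens by atom environment:
  5 × C: no H
  4 × O: no H
  2 × C: 3 H each → 6
  2 × C: 2 H each → 4
  1 × C: 1 H
  1 × F: no H
  1 × N: 2 H
  1 × N: no H
  Total hydrogens = 13.
Molecular formula: C10H13FN2O4

C10H13FN2O4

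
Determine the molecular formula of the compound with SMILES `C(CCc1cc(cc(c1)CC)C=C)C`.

C14H20

Heavy atoms from the SMILES: 14 C.
Implicit hydrogens by atom environment:
  5 × C: 2 H each → 10
  3 × C (aromatic): 1 H each → 3
  3 × C (aromatic): no H
  2 × C: 3 H each → 6
  1 × C: 1 H
  Total hydrogens = 20.
Molecular formula: C14H20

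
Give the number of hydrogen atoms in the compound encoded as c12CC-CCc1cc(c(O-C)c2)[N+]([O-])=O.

13

Hydrogens are implicit in SMILES; fill each atom to its normal valence:
  4 × C: 2 H each → 8
  4 × C (aromatic): no H
  2 × C (aromatic): 1 H each → 2
  2 × O: no H
  1 × C: 3 H
  1 × N (charge +1): no H
  1 × O (charge -1): no H
  Total hydrogens = 13.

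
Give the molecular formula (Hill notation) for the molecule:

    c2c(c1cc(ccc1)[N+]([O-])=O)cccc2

C12H9NO2

Heavy atoms from the SMILES: 12 C, 1 N, 2 O.
Implicit hydrogens by atom environment:
  9 × C (aromatic): 1 H each → 9
  3 × C (aromatic): no H
  1 × N (charge +1): no H
  1 × O: no H
  1 × O (charge -1): no H
  Total hydrogens = 9.
Molecular formula: C12H9NO2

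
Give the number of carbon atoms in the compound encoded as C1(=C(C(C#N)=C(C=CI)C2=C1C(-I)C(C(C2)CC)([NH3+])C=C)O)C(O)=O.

The symbol for carbon appears 18 times in the SMILES.

18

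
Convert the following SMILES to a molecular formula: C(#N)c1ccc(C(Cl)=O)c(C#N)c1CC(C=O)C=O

Heavy atoms from the SMILES: 13 C, 1 Cl, 2 N, 3 O.
Implicit hydrogens by atom environment:
  4 × C (aromatic): no H
  3 × C: 1 H each → 3
  3 × C: no H
  3 × O: no H
  2 × C (aromatic): 1 H each → 2
  2 × N: no H
  1 × C: 2 H
  1 × Cl: no H
  Total hydrogens = 7.
Molecular formula: C13H7ClN2O3

C13H7ClN2O3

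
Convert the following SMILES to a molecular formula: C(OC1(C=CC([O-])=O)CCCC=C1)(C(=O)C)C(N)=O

C13H16NO5-

Heavy atoms from the SMILES: 13 C, 1 N, 5 O.
Implicit hydrogens by atom environment:
  5 × C: 1 H each → 5
  4 × C: no H
  4 × O: no H
  3 × C: 2 H each → 6
  1 × C: 3 H
  1 × N: 2 H
  1 × O (charge -1): no H
  Total hydrogens = 16.
Net charge -1.
Molecular formula: C13H16NO5-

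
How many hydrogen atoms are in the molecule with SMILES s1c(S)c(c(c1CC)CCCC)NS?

17

Hydrogens are implicit in SMILES; fill each atom to its normal valence:
  4 × C: 2 H each → 8
  4 × C (aromatic): no H
  2 × C: 3 H each → 6
  2 × S: 1 H each → 2
  1 × N: 1 H
  1 × S (aromatic): no H
  Total hydrogens = 17.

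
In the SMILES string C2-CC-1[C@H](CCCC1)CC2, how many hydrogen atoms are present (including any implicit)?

Hydrogens are implicit in SMILES; fill each atom to its normal valence:
  8 × C: 2 H each → 16
  2 × C: 1 H each → 2
  Total hydrogens = 18.

18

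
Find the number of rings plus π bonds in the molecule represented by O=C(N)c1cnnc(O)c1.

5

Molecular formula from the SMILES: C5H5N3O2.
DoU = (2C + 2 + N − H − X)/2 = (2·5 + 2 + 3 − 5 − 0)/2 = 10/2 = 5.
(Structurally: 1 ring(s) + 4 π bond(s) = 5.)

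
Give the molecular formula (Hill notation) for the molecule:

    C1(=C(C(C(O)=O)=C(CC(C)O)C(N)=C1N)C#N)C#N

C12H12N4O3

Heavy atoms from the SMILES: 12 C, 4 N, 3 O.
Implicit hydrogens by atom environment:
  6 × C (aromatic): no H
  3 × C: no H
  2 × N: 2 H each → 4
  2 × N: no H
  2 × O: 1 H each → 2
  1 × C: 3 H
  1 × C: 2 H
  1 × C: 1 H
  1 × O: no H
  Total hydrogens = 12.
Molecular formula: C12H12N4O3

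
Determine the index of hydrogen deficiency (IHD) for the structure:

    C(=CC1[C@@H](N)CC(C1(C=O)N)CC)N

Molecular formula from the SMILES: C10H19N3O.
DoU = (2C + 2 + N − H − X)/2 = (2·10 + 2 + 3 − 19 − 0)/2 = 6/2 = 3.
(Structurally: 1 ring(s) + 2 π bond(s) = 3.)

3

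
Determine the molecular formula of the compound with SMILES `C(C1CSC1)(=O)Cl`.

Heavy atoms from the SMILES: 4 C, 1 Cl, 1 O, 1 S.
Implicit hydrogens by atom environment:
  2 × C: 2 H each → 4
  1 × C: 1 H
  1 × C: no H
  1 × Cl: no H
  1 × O: no H
  1 × S: no H
  Total hydrogens = 5.
Molecular formula: C4H5ClOS

C4H5ClOS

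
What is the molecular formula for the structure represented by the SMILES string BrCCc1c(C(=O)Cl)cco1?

C7H6BrClO2

Heavy atoms from the SMILES: 1 Br, 7 C, 1 Cl, 2 O.
Implicit hydrogens by atom environment:
  2 × C: 2 H each → 4
  2 × C (aromatic): 1 H each → 2
  2 × C (aromatic): no H
  1 × Br: no H
  1 × C: no H
  1 × Cl: no H
  1 × O (aromatic): no H
  1 × O: no H
  Total hydrogens = 6.
Molecular formula: C7H6BrClO2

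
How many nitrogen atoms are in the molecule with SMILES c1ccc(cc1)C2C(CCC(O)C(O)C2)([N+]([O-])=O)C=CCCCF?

1

The symbol for nitrogen appears 1 time in the SMILES.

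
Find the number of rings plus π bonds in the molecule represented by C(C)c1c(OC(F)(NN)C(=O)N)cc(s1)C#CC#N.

8

Molecular formula from the SMILES: C11H11FN4O2S.
DoU = (2C + 2 + N − H − X)/2 = (2·11 + 2 + 4 − 11 − 1)/2 = 16/2 = 8.
(Structurally: 1 ring(s) + 7 π bond(s) = 8.)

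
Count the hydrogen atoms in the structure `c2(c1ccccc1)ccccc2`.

10

Hydrogens are implicit in SMILES; fill each atom to its normal valence:
  10 × C (aromatic): 1 H each → 10
  2 × C (aromatic): no H
  Total hydrogens = 10.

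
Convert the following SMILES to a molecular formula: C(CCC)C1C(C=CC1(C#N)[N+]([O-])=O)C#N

C11H13N3O2

Heavy atoms from the SMILES: 11 C, 3 N, 2 O.
Implicit hydrogens by atom environment:
  4 × C: 1 H each → 4
  3 × C: 2 H each → 6
  3 × C: no H
  2 × N: no H
  1 × C: 3 H
  1 × N (charge +1): no H
  1 × O: no H
  1 × O (charge -1): no H
  Total hydrogens = 13.
Molecular formula: C11H13N3O2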